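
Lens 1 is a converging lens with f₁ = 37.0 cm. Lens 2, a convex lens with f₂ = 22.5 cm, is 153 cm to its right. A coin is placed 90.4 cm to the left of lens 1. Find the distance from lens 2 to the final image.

30.0 cm

Lens 1: 1/d_i1 = 1/f₁ − 1/d_o1 = 1/(37.0) − 1/(90.4) = 0.01597, so d_i1 = 62.64 cm.
The intermediate image is 62.64 cm to the right of lens 1, which is 153 − (62.64) = 90.36 cm to the left of lens 2, so d_o2 = +90.36 cm.
Lens 2: 1/d_i2 = 1/f₂ − 1/d_o2 = 1/(22.5) − 1/(90.36) = 0.03338, so d_i2 = 30.0 cm.
The final image is real, 30.0 cm to the right of lens 2 (overall magnification ≈ 0.23).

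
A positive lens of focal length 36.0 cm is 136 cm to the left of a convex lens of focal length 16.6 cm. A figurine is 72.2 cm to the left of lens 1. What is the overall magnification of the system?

Lens 1: 1/d_i1 = 1/(36.0) − 1/(72.2) = 0.01393, so d_i1 = 71.80 cm; m₁ = −d_i1/d_o1 = -0.9945.
d_o2 = 136 − (71.80) = 64.20 cm.
Lens 2: 1/d_i2 = 1/(16.6) − 1/(64.20) = 0.04466, so d_i2 = 22.39 cm; m₂ = −d_i2/d_o2 = -0.3487.
m = m₁·m₂ = (-0.9945)(-0.3487) = +0.347.

m = +0.347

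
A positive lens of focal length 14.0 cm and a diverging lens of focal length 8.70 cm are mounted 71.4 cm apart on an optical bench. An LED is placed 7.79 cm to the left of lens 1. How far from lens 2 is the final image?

Lens 1: 1/d_i1 = 1/f₁ − 1/d_o1 = 1/(14.0) − 1/(7.79) = -0.05694, so d_i1 = -17.56 cm.
The intermediate image is 17.56 cm to the left of lens 1 (virtual), which is 71.4 − (-17.56) = 88.96 cm to the left of lens 2, so d_o2 = +88.96 cm.
Lens 2 is diverging, so f₂ = −8.70 cm.
Lens 2: 1/d_i2 = 1/f₂ − 1/d_o2 = 1/(-8.70) − 1/(88.96) = -0.1262, so d_i2 = -7.92 cm.
The final image is virtual, 7.92 cm to the left of lens 2 (overall magnification ≈ 0.20).

7.92 cm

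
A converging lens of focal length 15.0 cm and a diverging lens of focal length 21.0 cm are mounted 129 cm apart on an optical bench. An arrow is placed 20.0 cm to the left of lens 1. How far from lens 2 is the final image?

Lens 1: 1/d_i1 = 1/f₁ − 1/d_o1 = 1/(15.0) − 1/(20.0) = 0.01667, so d_i1 = 60.00 cm.
The intermediate image is 60.00 cm to the right of lens 1, which is 129 − (60.00) = 69.00 cm to the left of lens 2, so d_o2 = +69.00 cm.
Lens 2 is diverging, so f₂ = −21.0 cm.
Lens 2: 1/d_i2 = 1/f₂ − 1/d_o2 = 1/(-21.0) − 1/(69.00) = -0.06211, so d_i2 = -16.1 cm.
The final image is virtual, 16.1 cm to the left of lens 2 (overall magnification ≈ -0.70).

16.1 cm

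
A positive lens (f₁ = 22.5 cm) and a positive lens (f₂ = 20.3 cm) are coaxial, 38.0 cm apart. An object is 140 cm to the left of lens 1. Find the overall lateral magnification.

m = -0.427

Lens 1: 1/d_i1 = 1/(22.5) − 1/(140) = 0.03730, so d_i1 = 26.81 cm; m₁ = −d_i1/d_o1 = -0.1915.
d_o2 = 38.0 − (26.81) = 11.19 cm.
Lens 2: 1/d_i2 = 1/(20.3) − 1/(11.19) = -0.04010, so d_i2 = -24.93 cm; m₂ = −d_i2/d_o2 = +2.228.
m = m₁·m₂ = (-0.1915)(+2.228) = -0.427.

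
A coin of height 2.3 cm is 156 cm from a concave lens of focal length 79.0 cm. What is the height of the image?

0.773 cm

For a concave lens, f = -79.0 cm.
1/d_i = 1/f − 1/d_o = 1/(-79.00) − 1/(156) = -0.01907, so d_i = -52.44 cm.
m = −d_i/d_o = +0.3362.
|h_i| = |m|·h_o = 0.3362 × 2.3 = 0.773 cm. The image is virtual, upright and reduced, on the same side as the object.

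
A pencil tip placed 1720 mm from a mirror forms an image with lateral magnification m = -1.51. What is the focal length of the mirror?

f = 1030 mm (concave)

m = −d_i/d_o ⇒ d_i = −m·d_o = −(-1.51)·(1720) = 2597 mm.
1/f = 1/d_o + 1/d_i = 1/(1720) + 1/(2597) = 0.0009665, so f = 1030 mm.
Since f is positive, the mirror is concave.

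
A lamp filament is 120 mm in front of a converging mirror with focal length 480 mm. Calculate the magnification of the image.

m = +1.33

1/d_i = 1/f − 1/d_o = 1/(480.0) − 1/(120) = -0.006250, so d_i = -160.0 mm.
m = −d_i/d_o = −(-160.0)/(120) = +1.33.
The image is virtual, upright and enlarged, behind the mirror.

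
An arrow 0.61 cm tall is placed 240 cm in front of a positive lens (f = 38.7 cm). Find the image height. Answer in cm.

1/d_i = 1/f − 1/d_o = 1/(38.70) − 1/(240) = 0.02167, so d_i = 46.14 cm.
m = −d_i/d_o = -0.1923.
|h_i| = |m|·h_o = 0.1923 × 0.61 = 0.117 cm. The image is real, inverted and reduced, on the far side of the lens.

0.117 cm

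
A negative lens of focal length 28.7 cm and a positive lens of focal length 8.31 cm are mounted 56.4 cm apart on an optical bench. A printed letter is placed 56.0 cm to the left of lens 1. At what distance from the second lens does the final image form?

Lens 1 is diverging, so f₁ = −28.7 cm.
Lens 1: 1/d_i1 = 1/f₁ − 1/d_o1 = 1/(-28.7) − 1/(56.0) = -0.05270, so d_i1 = -18.98 cm.
The intermediate image is 18.98 cm to the left of lens 1 (virtual), which is 56.4 − (-18.98) = 75.38 cm to the left of lens 2, so d_o2 = +75.38 cm.
Lens 2: 1/d_i2 = 1/f₂ − 1/d_o2 = 1/(8.31) − 1/(75.38) = 0.1071, so d_i2 = 9.34 cm.
The final image is real, 9.34 cm to the right of lens 2 (overall magnification ≈ -0.042).

9.34 cm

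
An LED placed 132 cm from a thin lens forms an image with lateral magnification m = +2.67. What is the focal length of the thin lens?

m = −d_i/d_o ⇒ d_i = −m·d_o = −(+2.67)·(132) = -352.4 cm.
1/f = 1/d_o + 1/d_i = 1/(132) + 1/(-352.4) = 0.004738, so f = 211 cm.
Since f is positive, the thin lens is converging.

f = 211 cm (converging)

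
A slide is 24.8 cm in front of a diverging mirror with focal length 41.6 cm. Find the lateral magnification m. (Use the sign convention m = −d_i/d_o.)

m = +0.627

For a diverging mirror, f = -41.6 cm.
1/d_i = 1/f − 1/d_o = 1/(-41.60) − 1/(24.8) = -0.06436, so d_i = -15.54 cm.
m = −d_i/d_o = −(-15.54)/(24.8) = +0.627.
The image is virtual, upright and reduced, behind the mirror.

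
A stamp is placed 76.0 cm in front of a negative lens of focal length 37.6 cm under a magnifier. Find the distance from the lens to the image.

25.2 cm

For a negative lens, f = -37.6 cm.
Thin-lens equation: 1/d_i = 1/f − 1/d_o = 1/(-37.60) − 1/(76.0) = -0.02660 − 0.01316 = -0.03975, so d_i = -25.2 cm.
The image is virtual, upright and reduced, on the same side as the object.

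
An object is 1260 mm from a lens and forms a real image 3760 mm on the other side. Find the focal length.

Real image ⇒ d_i = +3760 mm.
1/f = 1/d_o + 1/d_i = 1/(1260) + 1/(3760) = 0.001060, so f = 944 mm.
Since f is positive, the lens is converging.

f = 944 mm (converging)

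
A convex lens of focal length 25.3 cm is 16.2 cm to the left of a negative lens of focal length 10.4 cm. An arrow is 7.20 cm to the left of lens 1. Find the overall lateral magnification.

m = +0.396

Lens 1: 1/d_i1 = 1/(25.3) − 1/(7.20) = -0.09936, so d_i1 = -10.06 cm; m₁ = −d_i1/d_o1 = +1.397.
d_o2 = 16.2 − (-10.06) = 26.26 cm.
f₂ = −10.4 cm (diverging).
Lens 2: 1/d_i2 = 1/(-10.4) − 1/(26.26) = -0.1342, so d_i2 = -7.450 cm; m₂ = −d_i2/d_o2 = +0.2837.
m = m₁·m₂ = (+1.397)(+0.2837) = +0.396.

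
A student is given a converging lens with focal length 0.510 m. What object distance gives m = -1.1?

0.974 m

m = −d_i/d_o ⇒ d_i = −m·d_o.
1/f = 1/d_o + 1/d_i = 1/d_o − 1/(m·d_o) = (1 − 1/m)/d_o, so d_o = f(1 − 1/m) = (0.5100)(1 − 1/(-1.1)) = 0.974 m.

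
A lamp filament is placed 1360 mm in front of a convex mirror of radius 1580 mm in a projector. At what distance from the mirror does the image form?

f = R/2 = 1580/2 = 790.0 mm; for a convex mirror, f = -790.0 mm.
Mirror equation: 1/q = 1/f − 1/p = 1/(-790.0) − 1/(1360) = -0.001266 − 0.0007353 = -0.002001, so q = -500 mm.
The image is virtual, upright and reduced, behind the mirror.

500 mm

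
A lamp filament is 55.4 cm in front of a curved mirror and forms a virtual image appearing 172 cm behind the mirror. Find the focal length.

Virtual image ⇒ d_i = −172 cm.
1/f = 1/d_o + 1/d_i = 1/(55.4) + 1/(-172) = 0.01224, so f = 81.7 cm.
Since f is positive, the curved mirror is concave.

f = 81.7 cm (concave)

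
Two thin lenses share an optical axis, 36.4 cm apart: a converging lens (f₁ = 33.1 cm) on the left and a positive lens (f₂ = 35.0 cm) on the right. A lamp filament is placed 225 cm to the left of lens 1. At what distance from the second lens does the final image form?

2.25 cm

Lens 1: 1/d_i1 = 1/f₁ − 1/d_o1 = 1/(33.1) − 1/(225) = 0.02577, so d_i1 = 38.81 cm.
The intermediate image is 38.81 cm to the right of lens 1, which lies 2.410 cm to the right of lens 2 — a virtual object — so d_o2 = −2.410 cm.
Lens 2: 1/d_i2 = 1/f₂ − 1/d_o2 = 1/(35.0) − 1/(-2.410) = 0.4435, so d_i2 = 2.25 cm.
The final image is real, 2.25 cm to the right of lens 2 (overall magnification ≈ -0.16).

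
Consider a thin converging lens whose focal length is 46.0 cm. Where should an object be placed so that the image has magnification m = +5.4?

m = −d_i/d_o ⇒ d_i = −m·d_o.
1/f = 1/d_o + 1/d_i = 1/d_o − 1/(m·d_o) = (1 − 1/m)/d_o, so d_o = f(1 − 1/m) = (46.00)(1 − 1/(+5.4)) = 37.5 cm.

37.5 cm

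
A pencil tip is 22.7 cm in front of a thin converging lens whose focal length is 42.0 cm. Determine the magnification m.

m = +2.18

1/d_i = 1/f − 1/d_o = 1/(42.00) − 1/(22.7) = -0.02024, so d_i = -49.40 cm.
m = −d_i/d_o = −(-49.40)/(22.7) = +2.18.
The image is virtual, upright and enlarged, on the same side as the object.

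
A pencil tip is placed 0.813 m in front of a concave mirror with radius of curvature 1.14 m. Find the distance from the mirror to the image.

1.91 m

f = R/2 = 1.14/2 = 0.5700 m.
Mirror equation: 1/s_i = 1/f − 1/s_o = 1/(0.5700) − 1/(0.813) = 1.754 − 1.230 = 0.5244, so s_i = 1.91 m.
The image is real, inverted and enlarged, in front of the mirror.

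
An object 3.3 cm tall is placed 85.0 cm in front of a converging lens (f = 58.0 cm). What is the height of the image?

7.09 cm

1/d_i = 1/f − 1/d_o = 1/(58.00) − 1/(85.0) = 0.005477, so d_i = 182.6 cm.
m = −d_i/d_o = -2.148.
|h_i| = |m|·h_o = 2.148 × 3.3 = 7.09 cm. The image is real, inverted and enlarged, on the far side of the lens.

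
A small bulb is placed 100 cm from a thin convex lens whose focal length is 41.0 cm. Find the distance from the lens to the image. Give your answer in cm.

Lens equation: 1/s_i = 1/f − 1/s_o = 1/(41.00) − 1/(100) = 0.02439 − 0.01000 = 0.01439, so s_i = 69.5 cm.
The image is real, inverted and reduced, on the far side of the lens.

69.5 cm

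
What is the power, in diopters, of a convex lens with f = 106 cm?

P = +0.943 D

f = 106 cm = 1.06 m.
P = 1/f = 1/(1.06 m) = +0.943 D.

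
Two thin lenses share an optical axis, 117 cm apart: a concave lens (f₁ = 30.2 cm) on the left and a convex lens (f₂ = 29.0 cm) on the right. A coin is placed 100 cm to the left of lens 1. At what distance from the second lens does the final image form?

Lens 1 is diverging, so f₁ = −30.2 cm.
Lens 1: 1/d_i1 = 1/f₁ − 1/d_o1 = 1/(-30.2) − 1/(100) = -0.04311, so d_i1 = -23.20 cm.
The intermediate image is 23.20 cm to the left of lens 1 (virtual), which is 117 − (-23.20) = 140.2 cm to the left of lens 2, so d_o2 = +140.2 cm.
Lens 2: 1/d_i2 = 1/f₂ − 1/d_o2 = 1/(29.0) − 1/(140.2) = 0.02735, so d_i2 = 36.6 cm.
The final image is real, 36.6 cm to the right of lens 2 (overall magnification ≈ -0.060).

36.6 cm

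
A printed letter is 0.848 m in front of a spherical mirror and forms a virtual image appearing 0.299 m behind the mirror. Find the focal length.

f = -0.462 m (convex)

Virtual image ⇒ d_i = −0.299 m.
1/f = 1/d_o + 1/d_i = 1/(0.848) + 1/(-0.299) = -2.165, so f = -0.462 m.
Since f is negative, the spherical mirror is convex.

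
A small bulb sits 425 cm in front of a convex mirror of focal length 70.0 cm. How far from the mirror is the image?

For a convex mirror, f = -70.0 cm.
Mirror equation: 1/v = 1/f − 1/u = 1/(-70.00) − 1/(425) = -0.01429 − 0.002353 = -0.01664, so v = -60.1 cm.
The image is virtual, upright and reduced, behind the mirror.

60.1 cm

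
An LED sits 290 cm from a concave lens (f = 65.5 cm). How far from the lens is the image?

For a concave lens, f = -65.5 cm.
Thin-lens equation: 1/s_i = 1/f − 1/s_o = 1/(-65.50) − 1/(290) = -0.01527 − 0.003448 = -0.01872, so s_i = -53.4 cm.
The image is virtual, upright and reduced, on the same side as the object.

53.4 cm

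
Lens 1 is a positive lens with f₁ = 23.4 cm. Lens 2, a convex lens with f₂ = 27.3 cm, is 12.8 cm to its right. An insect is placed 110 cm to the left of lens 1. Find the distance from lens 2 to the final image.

10.4 cm

Lens 1: 1/d_i1 = 1/f₁ − 1/d_o1 = 1/(23.4) − 1/(110) = 0.03364, so d_i1 = 29.72 cm.
The intermediate image is 29.72 cm to the right of lens 1, which lies 16.92 cm to the right of lens 2 — a virtual object — so d_o2 = −16.92 cm.
Lens 2: 1/d_i2 = 1/f₂ − 1/d_o2 = 1/(27.3) − 1/(-16.92) = 0.09573, so d_i2 = 10.4 cm.
The final image is real, 10.4 cm to the right of lens 2 (overall magnification ≈ -0.17).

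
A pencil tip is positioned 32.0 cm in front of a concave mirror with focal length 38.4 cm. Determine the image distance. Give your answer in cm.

192 cm

Mirror equation: 1/d_i = 1/f − 1/d_o = 1/(38.40) − 1/(32.0) = 0.02604 − 0.03125 = -0.005208, so d_i = -192 cm.
The image is virtual, upright and enlarged, behind the mirror.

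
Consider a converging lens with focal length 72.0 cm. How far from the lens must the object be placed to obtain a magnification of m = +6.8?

m = −d_i/d_o ⇒ d_i = −m·d_o.
1/f = 1/d_o + 1/d_i = 1/d_o − 1/(m·d_o) = (1 − 1/m)/d_o, so d_o = f(1 − 1/m) = (72.00)(1 − 1/(+6.8)) = 61.4 cm.

61.4 cm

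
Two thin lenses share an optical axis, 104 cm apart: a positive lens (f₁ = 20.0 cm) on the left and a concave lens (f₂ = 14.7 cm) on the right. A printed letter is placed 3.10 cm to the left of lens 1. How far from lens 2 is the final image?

12.9 cm

Lens 1: 1/d_i1 = 1/f₁ − 1/d_o1 = 1/(20.0) − 1/(3.10) = -0.2726, so d_i1 = -3.669 cm.
The intermediate image is 3.669 cm to the left of lens 1 (virtual), which is 104 − (-3.669) = 107.7 cm to the left of lens 2, so d_o2 = +107.7 cm.
Lens 2 is diverging, so f₂ = −14.7 cm.
Lens 2: 1/d_i2 = 1/f₂ − 1/d_o2 = 1/(-14.7) − 1/(107.7) = -0.07731, so d_i2 = -12.9 cm.
The final image is virtual, 12.9 cm to the left of lens 2 (overall magnification ≈ 0.14).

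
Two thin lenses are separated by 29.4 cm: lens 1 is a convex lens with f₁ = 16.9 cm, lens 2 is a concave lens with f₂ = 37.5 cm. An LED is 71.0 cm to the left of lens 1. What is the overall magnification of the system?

m = -0.262

Lens 1: 1/d_i1 = 1/(16.9) − 1/(71.0) = 0.04509, so d_i1 = 22.18 cm; m₁ = −d_i1/d_o1 = -0.3124.
d_o2 = 29.4 − (22.18) = 7.220 cm.
f₂ = −37.5 cm (diverging).
Lens 2: 1/d_i2 = 1/(-37.5) − 1/(7.220) = -0.1652, so d_i2 = -6.054 cm; m₂ = −d_i2/d_o2 = +0.8386.
m = m₁·m₂ = (-0.3124)(+0.8386) = -0.262.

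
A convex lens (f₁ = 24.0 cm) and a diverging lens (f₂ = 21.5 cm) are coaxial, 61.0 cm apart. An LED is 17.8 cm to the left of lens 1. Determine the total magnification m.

m = +0.550

Lens 1: 1/d_i1 = 1/(24.0) − 1/(17.8) = -0.01451, so d_i1 = -68.90 cm; m₁ = −d_i1/d_o1 = +3.871.
d_o2 = 61.0 − (-68.90) = 129.9 cm.
f₂ = −21.5 cm (diverging).
Lens 2: 1/d_i2 = 1/(-21.5) − 1/(129.9) = -0.05421, so d_i2 = -18.45 cm; m₂ = −d_i2/d_o2 = +0.1420.
m = m₁·m₂ = (+3.871)(+0.1420) = +0.550.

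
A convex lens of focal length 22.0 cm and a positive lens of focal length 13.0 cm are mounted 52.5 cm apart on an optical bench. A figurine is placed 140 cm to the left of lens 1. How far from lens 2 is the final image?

25.6 cm

Lens 1: 1/d_i1 = 1/f₁ − 1/d_o1 = 1/(22.0) − 1/(140) = 0.03831, so d_i1 = 26.10 cm.
The intermediate image is 26.10 cm to the right of lens 1, which is 52.5 − (26.10) = 26.40 cm to the left of lens 2, so d_o2 = +26.40 cm.
Lens 2: 1/d_i2 = 1/f₂ − 1/d_o2 = 1/(13.0) − 1/(26.40) = 0.03904, so d_i2 = 25.6 cm.
The final image is real, 25.6 cm to the right of lens 2 (overall magnification ≈ 0.18).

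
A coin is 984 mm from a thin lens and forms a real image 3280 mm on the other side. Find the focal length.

Real image ⇒ d_i = +3280 mm.
1/f = 1/d_o + 1/d_i = 1/(984) + 1/(3280) = 0.001321, so f = 757 mm.
Since f is positive, the thin lens is converging.

f = 757 mm (converging)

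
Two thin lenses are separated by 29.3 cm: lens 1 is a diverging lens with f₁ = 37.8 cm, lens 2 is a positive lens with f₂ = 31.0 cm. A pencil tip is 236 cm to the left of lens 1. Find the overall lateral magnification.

m = -0.139

f₁ = −37.8 cm (diverging).
Lens 1: 1/d_i1 = 1/(-37.8) − 1/(236) = -0.03069, so d_i1 = -32.58 cm; m₁ = −d_i1/d_o1 = +0.1381.
d_o2 = 29.3 − (-32.58) = 61.88 cm.
Lens 2: 1/d_i2 = 1/(31.0) − 1/(61.88) = 0.01610, so d_i2 = 62.12 cm; m₂ = −d_i2/d_o2 = -1.004.
m = m₁·m₂ = (+0.1381)(-1.004) = -0.139.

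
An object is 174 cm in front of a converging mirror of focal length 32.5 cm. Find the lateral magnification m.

m = -0.230

1/d_i = 1/f − 1/d_o = 1/(32.50) − 1/(174) = 0.02502, so d_i = 39.96 cm.
m = −d_i/d_o = −(39.96)/(174) = -0.230.
The image is real, inverted and reduced, in front of the mirror.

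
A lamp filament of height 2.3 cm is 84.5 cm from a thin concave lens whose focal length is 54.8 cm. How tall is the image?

0.905 cm

For a concave lens, f = -54.8 cm.
1/d_i = 1/f − 1/d_o = 1/(-54.80) − 1/(84.5) = -0.03008, so d_i = -33.24 cm.
m = −d_i/d_o = +0.3934.
|h_i| = |m|·h_o = 0.3934 × 2.3 = 0.905 cm. The image is virtual, upright and reduced, on the same side as the object.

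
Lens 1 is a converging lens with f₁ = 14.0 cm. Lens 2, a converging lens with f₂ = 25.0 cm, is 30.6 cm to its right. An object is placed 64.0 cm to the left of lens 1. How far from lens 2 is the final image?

Lens 1: 1/d_i1 = 1/f₁ − 1/d_o1 = 1/(14.0) − 1/(64.0) = 0.05580, so d_i1 = 17.92 cm.
The intermediate image is 17.92 cm to the right of lens 1, which is 30.6 − (17.92) = 12.68 cm to the left of lens 2, so d_o2 = +12.68 cm.
Lens 2: 1/d_i2 = 1/f₂ − 1/d_o2 = 1/(25.0) − 1/(12.68) = -0.03886, so d_i2 = -25.7 cm.
The final image is virtual, 25.7 cm to the left of lens 2 (overall magnification ≈ -0.57).

25.7 cm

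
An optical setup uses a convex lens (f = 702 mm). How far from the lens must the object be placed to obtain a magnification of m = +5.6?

m = −d_i/d_o ⇒ d_i = −m·d_o.
1/f = 1/d_o + 1/d_i = 1/d_o − 1/(m·d_o) = (1 − 1/m)/d_o, so d_o = f(1 − 1/m) = (702.0)(1 − 1/(+5.6)) = 577 mm.

577 mm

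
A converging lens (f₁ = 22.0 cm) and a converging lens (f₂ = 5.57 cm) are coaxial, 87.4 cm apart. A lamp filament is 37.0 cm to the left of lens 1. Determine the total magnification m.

Lens 1: 1/d_i1 = 1/(22.0) − 1/(37.0) = 0.01843, so d_i1 = 54.27 cm; m₁ = −d_i1/d_o1 = -1.467.
d_o2 = 87.4 − (54.27) = 33.13 cm.
Lens 2: 1/d_i2 = 1/(5.57) − 1/(33.13) = 0.1493, so d_i2 = 6.696 cm; m₂ = −d_i2/d_o2 = -0.2021.
m = m₁·m₂ = (-1.467)(-0.2021) = +0.296.

m = +0.296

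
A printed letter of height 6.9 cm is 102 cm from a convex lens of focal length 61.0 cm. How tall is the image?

1/d_i = 1/f − 1/d_o = 1/(61.00) − 1/(102) = 0.006590, so d_i = 151.8 cm.
m = −d_i/d_o = -1.488.
|h_i| = |m|·h_o = 1.488 × 6.9 = 10.3 cm. The image is real, inverted and enlarged, on the far side of the lens.

10.3 cm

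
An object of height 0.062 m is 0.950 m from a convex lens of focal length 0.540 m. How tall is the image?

0.0817 m

1/d_i = 1/f − 1/d_o = 1/(0.5400) − 1/(0.950) = 0.7992, so d_i = 1.251 m.
m = −d_i/d_o = -1.317.
|h_i| = |m|·h_o = 1.317 × 0.062 = 0.0817 m. The image is real, inverted and enlarged, on the far side of the lens.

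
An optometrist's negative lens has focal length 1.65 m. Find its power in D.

P = -0.606 D

For a negative lens, f = −1.65 m.
P = 1/f = 1/(-1.65 m) = -0.606 D.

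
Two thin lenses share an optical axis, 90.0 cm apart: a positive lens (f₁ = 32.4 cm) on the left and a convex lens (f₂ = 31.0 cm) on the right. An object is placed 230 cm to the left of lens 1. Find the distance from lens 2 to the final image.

Lens 1: 1/d_i1 = 1/f₁ − 1/d_o1 = 1/(32.4) − 1/(230) = 0.02652, so d_i1 = 37.71 cm.
The intermediate image is 37.71 cm to the right of lens 1, which is 90.0 − (37.71) = 52.29 cm to the left of lens 2, so d_o2 = +52.29 cm.
Lens 2: 1/d_i2 = 1/f₂ − 1/d_o2 = 1/(31.0) − 1/(52.29) = 0.01313, so d_i2 = 76.1 cm.
The final image is real, 76.1 cm to the right of lens 2 (overall magnification ≈ 0.24).

76.1 cm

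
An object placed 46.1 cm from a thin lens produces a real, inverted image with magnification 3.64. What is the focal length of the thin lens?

f = 36.2 cm (converging)

m = −d_i/d_o ⇒ d_i = −m·d_o = −(-3.64)·(46.1) = 167.8 cm.
1/f = 1/d_o + 1/d_i = 1/(46.1) + 1/(167.8) = 0.02765, so f = 36.2 cm.
Since f is positive, the thin lens is converging.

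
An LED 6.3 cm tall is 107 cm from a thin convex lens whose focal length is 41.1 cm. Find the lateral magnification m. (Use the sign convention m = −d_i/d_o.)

1/d_i = 1/f − 1/d_o = 1/(41.10) − 1/(107) = 0.01499, so d_i = 66.73 cm.
m = −d_i/d_o = −(66.73)/(107) = -0.624.
The image is real, inverted and reduced, on the far side of the lens.

m = -0.624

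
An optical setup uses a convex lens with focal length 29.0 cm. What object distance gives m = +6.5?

m = −d_i/d_o ⇒ d_i = −m·d_o.
1/f = 1/d_o + 1/d_i = 1/d_o − 1/(m·d_o) = (1 − 1/m)/d_o, so d_o = f(1 − 1/m) = (29.00)(1 − 1/(+6.5)) = 24.5 cm.

24.5 cm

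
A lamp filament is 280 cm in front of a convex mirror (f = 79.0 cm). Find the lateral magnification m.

For a convex mirror, f = -79.0 cm.
1/d_i = 1/f − 1/d_o = 1/(-79.00) − 1/(280) = -0.01623, so d_i = -61.62 cm.
m = −d_i/d_o = −(-61.62)/(280) = +0.220.
The image is virtual, upright and reduced, behind the mirror.

m = +0.220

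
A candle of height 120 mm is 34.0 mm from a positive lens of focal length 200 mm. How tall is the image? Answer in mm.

1/d_i = 1/f − 1/d_o = 1/(200.0) − 1/(34.0) = -0.02441, so d_i = -40.96 mm.
m = −d_i/d_o = +1.205.
|h_i| = |m|·h_o = 1.205 × 120 = 145 mm. The image is virtual, upright and enlarged, on the same side as the object.

145 mm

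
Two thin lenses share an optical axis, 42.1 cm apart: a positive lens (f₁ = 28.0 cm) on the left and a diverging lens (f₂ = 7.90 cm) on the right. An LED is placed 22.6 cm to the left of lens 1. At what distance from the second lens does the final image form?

Lens 1: 1/d_i1 = 1/f₁ − 1/d_o1 = 1/(28.0) − 1/(22.6) = -0.008534, so d_i1 = -117.2 cm.
The intermediate image is 117.2 cm to the left of lens 1 (virtual), which is 42.1 − (-117.2) = 159.3 cm to the left of lens 2, so d_o2 = +159.3 cm.
Lens 2 is diverging, so f₂ = −7.90 cm.
Lens 2: 1/d_i2 = 1/f₂ − 1/d_o2 = 1/(-7.90) − 1/(159.3) = -0.1329, so d_i2 = -7.53 cm.
The final image is virtual, 7.53 cm to the left of lens 2 (overall magnification ≈ 0.25).

7.53 cm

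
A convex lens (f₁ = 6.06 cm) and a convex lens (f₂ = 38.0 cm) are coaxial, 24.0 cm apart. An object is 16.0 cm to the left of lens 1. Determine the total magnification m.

m = -0.975

Lens 1: 1/d_i1 = 1/(6.06) − 1/(16.0) = 0.1025, so d_i1 = 9.755 cm; m₁ = −d_i1/d_o1 = -0.6097.
d_o2 = 24.0 − (9.755) = 14.24 cm.
Lens 2: 1/d_i2 = 1/(38.0) − 1/(14.24) = -0.04391, so d_i2 = -22.77 cm; m₂ = −d_i2/d_o2 = +1.599.
m = m₁·m₂ = (-0.6097)(+1.599) = -0.975.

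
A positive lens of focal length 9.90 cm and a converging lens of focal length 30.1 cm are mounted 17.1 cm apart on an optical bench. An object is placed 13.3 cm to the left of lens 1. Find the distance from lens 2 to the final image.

Lens 1: 1/d_i1 = 1/f₁ − 1/d_o1 = 1/(9.90) − 1/(13.3) = 0.02582, so d_i1 = 38.73 cm.
The intermediate image is 38.73 cm to the right of lens 1, which lies 21.63 cm to the right of lens 2 — a virtual object — so d_o2 = −21.63 cm.
Lens 2: 1/d_i2 = 1/f₂ − 1/d_o2 = 1/(30.1) − 1/(-21.63) = 0.07945, so d_i2 = 12.6 cm.
The final image is real, 12.6 cm to the right of lens 2 (overall magnification ≈ -1.7).

12.6 cm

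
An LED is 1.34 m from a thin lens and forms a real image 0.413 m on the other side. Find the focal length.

f = 0.316 m (converging)

Real image ⇒ d_i = +0.413 m.
1/f = 1/d_o + 1/d_i = 1/(1.34) + 1/(0.413) = 3.168, so f = 0.316 m.
Since f is positive, the thin lens is converging.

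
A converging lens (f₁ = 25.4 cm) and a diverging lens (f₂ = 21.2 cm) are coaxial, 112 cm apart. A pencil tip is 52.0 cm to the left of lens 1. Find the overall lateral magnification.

Lens 1: 1/d_i1 = 1/(25.4) − 1/(52.0) = 0.02014, so d_i1 = 49.65 cm; m₁ = −d_i1/d_o1 = -0.9548.
d_o2 = 112 − (49.65) = 62.35 cm.
f₂ = −21.2 cm (diverging).
Lens 2: 1/d_i2 = 1/(-21.2) − 1/(62.35) = -0.06321, so d_i2 = -15.82 cm; m₂ = −d_i2/d_o2 = +0.2537.
m = m₁·m₂ = (-0.9548)(+0.2537) = -0.242.

m = -0.242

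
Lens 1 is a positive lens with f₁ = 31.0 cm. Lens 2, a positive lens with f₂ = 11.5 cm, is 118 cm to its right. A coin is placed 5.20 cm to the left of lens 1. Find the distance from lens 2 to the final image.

Lens 1: 1/d_i1 = 1/f₁ − 1/d_o1 = 1/(31.0) − 1/(5.20) = -0.1600, so d_i1 = -6.248 cm.
The intermediate image is 6.248 cm to the left of lens 1 (virtual), which is 118 − (-6.248) = 124.2 cm to the left of lens 2, so d_o2 = +124.2 cm.
Lens 2: 1/d_i2 = 1/f₂ − 1/d_o2 = 1/(11.5) − 1/(124.2) = 0.07890, so d_i2 = 12.7 cm.
The final image is real, 12.7 cm to the right of lens 2 (overall magnification ≈ -0.12).

12.7 cm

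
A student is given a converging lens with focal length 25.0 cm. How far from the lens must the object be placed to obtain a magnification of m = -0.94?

m = −d_i/d_o ⇒ d_i = −m·d_o.
1/f = 1/d_o + 1/d_i = 1/d_o − 1/(m·d_o) = (1 − 1/m)/d_o, so d_o = f(1 − 1/m) = (25.00)(1 − 1/(-0.94)) = 51.6 cm.

51.6 cm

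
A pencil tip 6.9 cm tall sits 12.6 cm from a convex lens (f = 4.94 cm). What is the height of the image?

1/d_i = 1/f − 1/d_o = 1/(4.940) − 1/(12.6) = 0.1231, so d_i = 8.126 cm.
m = −d_i/d_o = -0.6449.
|h_i| = |m|·h_o = 0.6449 × 6.9 = 4.45 cm. The image is real, inverted and reduced, on the far side of the lens.

4.45 cm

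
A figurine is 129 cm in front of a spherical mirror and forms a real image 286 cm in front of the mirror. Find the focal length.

f = 88.9 cm (concave)

Real image ⇒ d_i = +286 cm.
1/f = 1/d_o + 1/d_i = 1/(129) + 1/(286) = 0.01125, so f = 88.9 cm.
Since f is positive, the spherical mirror is concave.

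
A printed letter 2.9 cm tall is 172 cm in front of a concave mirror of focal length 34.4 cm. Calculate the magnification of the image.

m = -0.250

1/d_i = 1/f − 1/d_o = 1/(34.40) − 1/(172) = 0.02326, so d_i = 43.00 cm.
m = −d_i/d_o = −(43.00)/(172) = -0.250.
The image is real, inverted and reduced, in front of the mirror.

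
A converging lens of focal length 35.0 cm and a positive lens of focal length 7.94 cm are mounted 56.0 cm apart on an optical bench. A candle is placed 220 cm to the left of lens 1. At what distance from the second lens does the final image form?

Lens 1: 1/d_i1 = 1/f₁ − 1/d_o1 = 1/(35.0) − 1/(220) = 0.02403, so d_i1 = 41.62 cm.
The intermediate image is 41.62 cm to the right of lens 1, which is 56.0 − (41.62) = 14.38 cm to the left of lens 2, so d_o2 = +14.38 cm.
Lens 2: 1/d_i2 = 1/f₂ − 1/d_o2 = 1/(7.94) − 1/(14.38) = 0.05640, so d_i2 = 17.7 cm.
The final image is real, 17.7 cm to the right of lens 2 (overall magnification ≈ 0.23).

17.7 cm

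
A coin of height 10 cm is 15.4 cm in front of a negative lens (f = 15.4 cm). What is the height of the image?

For a negative lens, f = -15.4 cm.
1/d_i = 1/f − 1/d_o = 1/(-15.40) − 1/(15.4) = -0.1299, so d_i = -7.700 cm.
m = −d_i/d_o = +0.5000.
|h_i| = |m|·h_o = 0.5000 × 10 = 5.00 cm. The image is virtual, upright and reduced, on the same side as the object.

5.00 cm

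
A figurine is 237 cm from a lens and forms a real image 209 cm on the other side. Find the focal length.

Real image ⇒ d_i = +209 cm.
1/f = 1/d_o + 1/d_i = 1/(237) + 1/(209) = 0.009004, so f = 111 cm.
Since f is positive, the lens is converging.

f = 111 cm (converging)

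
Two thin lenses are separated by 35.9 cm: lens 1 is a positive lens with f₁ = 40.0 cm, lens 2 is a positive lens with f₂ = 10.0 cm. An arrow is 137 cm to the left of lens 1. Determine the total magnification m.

m = -0.135

Lens 1: 1/d_i1 = 1/(40.0) − 1/(137) = 0.01770, so d_i1 = 56.49 cm; m₁ = −d_i1/d_o1 = -0.4123.
d_o2 = 35.9 − (56.49) = -20.59 cm (virtual object).
Lens 2: 1/d_i2 = 1/(10.0) − 1/(-20.59) = 0.1486, so d_i2 = 6.731 cm; m₂ = −d_i2/d_o2 = +0.3269.
m = m₁·m₂ = (-0.4123)(+0.3269) = -0.135.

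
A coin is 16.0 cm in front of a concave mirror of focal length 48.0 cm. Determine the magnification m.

1/d_i = 1/f − 1/d_o = 1/(48.00) − 1/(16.0) = -0.04167, so d_i = -24.00 cm.
m = −d_i/d_o = −(-24.00)/(16.0) = +1.50.
The image is virtual, upright and enlarged, behind the mirror.

m = +1.50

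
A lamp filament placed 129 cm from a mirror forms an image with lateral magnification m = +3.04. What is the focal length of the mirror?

f = 192 cm (concave)

m = −d_i/d_o ⇒ d_i = −m·d_o = −(+3.04)·(129) = -392.2 cm.
1/f = 1/d_o + 1/d_i = 1/(129) + 1/(-392.2) = 0.005202, so f = 192 cm.
Since f is positive, the mirror is concave.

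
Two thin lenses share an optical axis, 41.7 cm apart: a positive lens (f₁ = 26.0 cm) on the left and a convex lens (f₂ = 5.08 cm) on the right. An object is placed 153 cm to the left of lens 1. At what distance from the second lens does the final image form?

9.95 cm

Lens 1: 1/d_i1 = 1/f₁ − 1/d_o1 = 1/(26.0) − 1/(153) = 0.03193, so d_i1 = 31.32 cm.
The intermediate image is 31.32 cm to the right of lens 1, which is 41.7 − (31.32) = 10.38 cm to the left of lens 2, so d_o2 = +10.38 cm.
Lens 2: 1/d_i2 = 1/f₂ − 1/d_o2 = 1/(5.08) − 1/(10.38) = 0.1005, so d_i2 = 9.95 cm.
The final image is real, 9.95 cm to the right of lens 2 (overall magnification ≈ 0.20).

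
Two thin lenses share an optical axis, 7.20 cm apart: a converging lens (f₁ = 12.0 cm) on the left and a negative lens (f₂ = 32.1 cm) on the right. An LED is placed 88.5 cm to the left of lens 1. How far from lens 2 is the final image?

Lens 1: 1/d_i1 = 1/f₁ − 1/d_o1 = 1/(12.0) − 1/(88.5) = 0.07203, so d_i1 = 13.88 cm.
The intermediate image is 13.88 cm to the right of lens 1, which lies 6.680 cm to the right of lens 2 — a virtual object — so d_o2 = −6.680 cm.
Lens 2 is diverging, so f₂ = −32.1 cm.
Lens 2: 1/d_i2 = 1/f₂ − 1/d_o2 = 1/(-32.1) − 1/(-6.680) = 0.1185, so d_i2 = 8.44 cm.
The final image is real, 8.44 cm to the right of lens 2 (overall magnification ≈ -0.20).

8.44 cm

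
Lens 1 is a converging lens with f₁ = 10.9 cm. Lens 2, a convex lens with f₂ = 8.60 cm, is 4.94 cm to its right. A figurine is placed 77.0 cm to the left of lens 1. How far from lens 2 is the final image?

Lens 1: 1/d_i1 = 1/f₁ − 1/d_o1 = 1/(10.9) − 1/(77.0) = 0.07876, so d_i1 = 12.70 cm.
The intermediate image is 12.70 cm to the right of lens 1, which lies 7.760 cm to the right of lens 2 — a virtual object — so d_o2 = −7.760 cm.
Lens 2: 1/d_i2 = 1/f₂ − 1/d_o2 = 1/(8.60) − 1/(-7.760) = 0.2451, so d_i2 = 4.08 cm.
The final image is real, 4.08 cm to the right of lens 2 (overall magnification ≈ -0.087).

4.08 cm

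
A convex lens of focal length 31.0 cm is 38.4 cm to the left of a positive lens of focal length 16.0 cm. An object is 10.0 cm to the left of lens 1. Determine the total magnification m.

m = -0.636

Lens 1: 1/d_i1 = 1/(31.0) − 1/(10.0) = -0.06774, so d_i1 = -14.76 cm; m₁ = −d_i1/d_o1 = +1.476.
d_o2 = 38.4 − (-14.76) = 53.16 cm.
Lens 2: 1/d_i2 = 1/(16.0) − 1/(53.16) = 0.04369, so d_i2 = 22.89 cm; m₂ = −d_i2/d_o2 = -0.4306.
m = m₁·m₂ = (+1.476)(-0.4306) = -0.636.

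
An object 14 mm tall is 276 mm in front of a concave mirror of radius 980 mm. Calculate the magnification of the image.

f = R/2 = 980/2 = 490.0 mm.
1/d_i = 1/f − 1/d_o = 1/(490.0) − 1/(276) = -0.001582, so d_i = -632.0 mm.
m = −d_i/d_o = −(-632.0)/(276) = +2.29.
The image is virtual, upright and enlarged, behind the mirror.

m = +2.29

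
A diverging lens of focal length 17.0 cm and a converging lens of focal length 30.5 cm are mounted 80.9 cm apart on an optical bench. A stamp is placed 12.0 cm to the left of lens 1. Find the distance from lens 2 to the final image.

Lens 1 is diverging, so f₁ = −17.0 cm.
Lens 1: 1/d_i1 = 1/f₁ − 1/d_o1 = 1/(-17.0) − 1/(12.0) = -0.1422, so d_i1 = -7.034 cm.
The intermediate image is 7.034 cm to the left of lens 1 (virtual), which is 80.9 − (-7.034) = 87.93 cm to the left of lens 2, so d_o2 = +87.93 cm.
Lens 2: 1/d_i2 = 1/f₂ − 1/d_o2 = 1/(30.5) − 1/(87.93) = 0.02141, so d_i2 = 46.7 cm.
The final image is real, 46.7 cm to the right of lens 2 (overall magnification ≈ -0.31).

46.7 cm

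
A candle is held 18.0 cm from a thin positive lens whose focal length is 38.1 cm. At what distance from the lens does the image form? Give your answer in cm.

34.1 cm

Thin-lens equation: 1/s_i = 1/f − 1/s_o = 1/(38.10) − 1/(18.0) = 0.02625 − 0.05556 = -0.02931, so s_i = -34.1 cm.
The image is virtual, upright and enlarged, on the same side as the object.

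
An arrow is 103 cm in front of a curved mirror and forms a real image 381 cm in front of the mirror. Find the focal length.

Real image ⇒ d_i = +381 cm.
1/f = 1/d_o + 1/d_i = 1/(103) + 1/(381) = 0.01233, so f = 81.1 cm.
Since f is positive, the curved mirror is concave.

f = 81.1 cm (concave)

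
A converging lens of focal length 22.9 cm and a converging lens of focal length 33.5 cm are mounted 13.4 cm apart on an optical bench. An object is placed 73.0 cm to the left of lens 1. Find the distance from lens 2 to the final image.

Lens 1: 1/d_i1 = 1/f₁ − 1/d_o1 = 1/(22.9) − 1/(73.0) = 0.02997, so d_i1 = 33.37 cm.
The intermediate image is 33.37 cm to the right of lens 1, which lies 19.97 cm to the right of lens 2 — a virtual object — so d_o2 = −19.97 cm.
Lens 2: 1/d_i2 = 1/f₂ − 1/d_o2 = 1/(33.5) − 1/(-19.97) = 0.07993, so d_i2 = 12.5 cm.
The final image is real, 12.5 cm to the right of lens 2 (overall magnification ≈ -0.29).

12.5 cm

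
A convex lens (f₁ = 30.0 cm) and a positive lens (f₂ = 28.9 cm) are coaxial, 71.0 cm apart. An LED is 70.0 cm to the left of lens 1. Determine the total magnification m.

m = -2.08

Lens 1: 1/d_i1 = 1/(30.0) − 1/(70.0) = 0.01905, so d_i1 = 52.50 cm; m₁ = −d_i1/d_o1 = -0.7500.
d_o2 = 71.0 − (52.50) = 18.50 cm.
Lens 2: 1/d_i2 = 1/(28.9) − 1/(18.50) = -0.01945, so d_i2 = -51.41 cm; m₂ = −d_i2/d_o2 = +2.779.
m = m₁·m₂ = (-0.7500)(+2.779) = -2.08.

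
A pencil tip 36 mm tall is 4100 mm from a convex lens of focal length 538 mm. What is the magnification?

1/d_i = 1/f − 1/d_o = 1/(538.0) − 1/(4100) = 0.001615, so d_i = 619.3 mm.
m = −d_i/d_o = −(619.3)/(4100) = -0.151.
The image is real, inverted and reduced, on the far side of the lens.

m = -0.151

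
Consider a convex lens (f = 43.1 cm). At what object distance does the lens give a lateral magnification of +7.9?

m = −d_i/d_o ⇒ d_i = −m·d_o.
1/f = 1/d_o + 1/d_i = 1/d_o − 1/(m·d_o) = (1 − 1/m)/d_o, so d_o = f(1 − 1/m) = (43.10)(1 − 1/(+7.9)) = 37.6 cm.

37.6 cm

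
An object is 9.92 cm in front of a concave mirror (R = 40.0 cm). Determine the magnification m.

f = R/2 = 40.0/2 = 20.00 cm.
1/d_i = 1/f − 1/d_o = 1/(20.00) − 1/(9.92) = -0.05081, so d_i = -19.68 cm.
m = −d_i/d_o = −(-19.68)/(9.92) = +1.98.
The image is virtual, upright and enlarged, behind the mirror.

m = +1.98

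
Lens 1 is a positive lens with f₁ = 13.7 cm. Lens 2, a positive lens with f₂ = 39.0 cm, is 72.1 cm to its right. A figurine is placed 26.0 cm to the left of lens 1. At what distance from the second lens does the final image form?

406 cm

Lens 1: 1/d_i1 = 1/f₁ − 1/d_o1 = 1/(13.7) − 1/(26.0) = 0.03453, so d_i1 = 28.96 cm.
The intermediate image is 28.96 cm to the right of lens 1, which is 72.1 − (28.96) = 43.14 cm to the left of lens 2, so d_o2 = +43.14 cm.
Lens 2: 1/d_i2 = 1/f₂ − 1/d_o2 = 1/(39.0) − 1/(43.14) = 0.002461, so d_i2 = 406 cm.
The final image is real, 406 cm to the right of lens 2 (overall magnification ≈ 10).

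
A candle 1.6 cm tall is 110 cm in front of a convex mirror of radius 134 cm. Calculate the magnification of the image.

f = R/2 = 134/2 = 67.00 cm; for a convex mirror, f = -67.00 cm.
1/d_i = 1/f − 1/d_o = 1/(-67.00) − 1/(110) = -0.02402, so d_i = -41.64 cm.
m = −d_i/d_o = −(-41.64)/(110) = +0.379.
The image is virtual, upright and reduced, behind the mirror.

m = +0.379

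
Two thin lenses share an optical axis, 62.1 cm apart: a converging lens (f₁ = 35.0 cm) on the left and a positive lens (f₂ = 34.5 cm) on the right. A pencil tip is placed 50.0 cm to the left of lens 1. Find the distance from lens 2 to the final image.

21.1 cm

Lens 1: 1/d_i1 = 1/f₁ − 1/d_o1 = 1/(35.0) − 1/(50.0) = 0.008571, so d_i1 = 116.7 cm.
The intermediate image is 116.7 cm to the right of lens 1, which lies 54.60 cm to the right of lens 2 — a virtual object — so d_o2 = −54.60 cm.
Lens 2: 1/d_i2 = 1/f₂ − 1/d_o2 = 1/(34.5) − 1/(-54.60) = 0.04730, so d_i2 = 21.1 cm.
The final image is real, 21.1 cm to the right of lens 2 (overall magnification ≈ -0.90).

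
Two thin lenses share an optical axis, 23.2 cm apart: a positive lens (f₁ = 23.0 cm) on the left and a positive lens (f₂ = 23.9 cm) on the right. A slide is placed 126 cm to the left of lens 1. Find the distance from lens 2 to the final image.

4.09 cm

Lens 1: 1/d_i1 = 1/f₁ − 1/d_o1 = 1/(23.0) − 1/(126) = 0.03554, so d_i1 = 28.14 cm.
The intermediate image is 28.14 cm to the right of lens 1, which lies 4.940 cm to the right of lens 2 — a virtual object — so d_o2 = −4.940 cm.
Lens 2: 1/d_i2 = 1/f₂ − 1/d_o2 = 1/(23.9) − 1/(-4.940) = 0.2443, so d_i2 = 4.09 cm.
The final image is real, 4.09 cm to the right of lens 2 (overall magnification ≈ -0.19).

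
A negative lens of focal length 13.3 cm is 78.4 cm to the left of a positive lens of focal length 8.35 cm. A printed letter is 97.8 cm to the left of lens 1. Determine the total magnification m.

m = -0.0122

f₁ = −13.3 cm (diverging).
Lens 1: 1/d_i1 = 1/(-13.3) − 1/(97.8) = -0.08541, so d_i1 = -11.71 cm; m₁ = −d_i1/d_o1 = +0.1197.
d_o2 = 78.4 − (-11.71) = 90.11 cm.
Lens 2: 1/d_i2 = 1/(8.35) − 1/(90.11) = 0.1087, so d_i2 = 9.203 cm; m₂ = −d_i2/d_o2 = -0.1021.
m = m₁·m₂ = (+0.1197)(-0.1021) = -0.0122.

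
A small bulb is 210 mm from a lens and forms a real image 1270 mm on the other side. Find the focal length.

f = 180 mm (converging)

Real image ⇒ d_i = +1270 mm.
1/f = 1/d_o + 1/d_i = 1/(210) + 1/(1270) = 0.005549, so f = 180 mm.
Since f is positive, the lens is converging.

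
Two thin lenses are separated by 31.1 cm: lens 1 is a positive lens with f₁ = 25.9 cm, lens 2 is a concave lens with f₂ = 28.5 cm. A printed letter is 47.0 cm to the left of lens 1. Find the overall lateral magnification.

m = -18.3

Lens 1: 1/d_i1 = 1/(25.9) − 1/(47.0) = 0.01733, so d_i1 = 57.69 cm; m₁ = −d_i1/d_o1 = -1.227.
d_o2 = 31.1 − (57.69) = -26.59 cm (virtual object).
f₂ = −28.5 cm (diverging).
Lens 2: 1/d_i2 = 1/(-28.5) − 1/(-26.59) = 0.002520, so d_i2 = 396.8 cm; m₂ = −d_i2/d_o2 = +14.92.
m = m₁·m₂ = (-1.227)(+14.92) = -18.3.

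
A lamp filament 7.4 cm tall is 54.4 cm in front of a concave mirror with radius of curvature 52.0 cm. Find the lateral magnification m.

f = R/2 = 52.0/2 = 26.00 cm.
1/d_i = 1/f − 1/d_o = 1/(26.00) − 1/(54.4) = 0.02008, so d_i = 49.80 cm.
m = −d_i/d_o = −(49.80)/(54.4) = -0.915.
The image is real, inverted and reduced, in front of the mirror.

m = -0.915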